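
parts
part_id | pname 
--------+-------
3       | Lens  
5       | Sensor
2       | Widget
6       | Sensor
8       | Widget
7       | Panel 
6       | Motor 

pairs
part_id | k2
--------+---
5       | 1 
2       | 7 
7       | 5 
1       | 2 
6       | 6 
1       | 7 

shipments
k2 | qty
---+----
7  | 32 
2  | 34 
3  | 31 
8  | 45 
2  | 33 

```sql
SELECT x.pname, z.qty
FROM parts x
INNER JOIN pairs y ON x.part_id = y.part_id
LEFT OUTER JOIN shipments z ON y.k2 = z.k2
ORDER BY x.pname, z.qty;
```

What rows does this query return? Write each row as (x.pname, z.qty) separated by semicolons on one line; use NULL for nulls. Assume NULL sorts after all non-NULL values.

Evaluate left to right. First `parts x INNER JOIN pairs y` on part_id: 5 row(s).
Then LEFT JOIN `shipments z` on k2: each of those 5 rows is kept; rows whose y.k2 has no match in z get NULL for z's columns.

(Motor, NULL); (Panel, NULL); (Sensor, NULL); (Sensor, NULL); (Widget, 32)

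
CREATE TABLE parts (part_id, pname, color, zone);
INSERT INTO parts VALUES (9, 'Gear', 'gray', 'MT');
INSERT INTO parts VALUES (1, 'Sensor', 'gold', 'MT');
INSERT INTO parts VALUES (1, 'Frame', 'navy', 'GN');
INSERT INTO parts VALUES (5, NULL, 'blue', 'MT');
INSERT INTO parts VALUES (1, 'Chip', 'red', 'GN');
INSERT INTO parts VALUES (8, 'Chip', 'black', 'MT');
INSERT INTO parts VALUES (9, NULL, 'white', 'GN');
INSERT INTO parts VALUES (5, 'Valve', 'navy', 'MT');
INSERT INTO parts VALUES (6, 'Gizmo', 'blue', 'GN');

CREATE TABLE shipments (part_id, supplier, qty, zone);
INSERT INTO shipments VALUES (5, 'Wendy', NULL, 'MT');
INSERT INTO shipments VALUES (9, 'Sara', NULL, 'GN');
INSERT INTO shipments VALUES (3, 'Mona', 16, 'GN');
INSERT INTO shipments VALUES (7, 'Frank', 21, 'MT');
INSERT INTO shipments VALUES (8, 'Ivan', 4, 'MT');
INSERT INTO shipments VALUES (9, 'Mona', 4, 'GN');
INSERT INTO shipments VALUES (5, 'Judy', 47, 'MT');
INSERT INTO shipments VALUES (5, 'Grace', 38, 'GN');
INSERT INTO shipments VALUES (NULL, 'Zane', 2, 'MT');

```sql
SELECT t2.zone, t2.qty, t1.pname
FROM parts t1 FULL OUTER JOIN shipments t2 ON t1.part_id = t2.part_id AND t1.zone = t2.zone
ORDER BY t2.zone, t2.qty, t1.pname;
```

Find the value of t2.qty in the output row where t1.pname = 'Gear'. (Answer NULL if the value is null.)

FULL OUTER JOIN keeps every row from both sides; unmatched rows get NULL for the other side's columns.
Matching on t1.part_id = t2.part_id AND t1.zone = t2.zone. A NULL in a compared column never satisfies the condition.
- t1 (part_id=9, zone=MT) has no partner → padded with NULL.
- t1 (part_id=1, zone=MT) has no partner → padded with NULL.
- t1 (part_id=1, zone=GN) has no partner → padded with NULL.
- t1 (part_id=5, zone=MT) pairs with 2 row(s) of t2.
- t1 (part_id=1, zone=GN) has no partner → padded with NULL.
- t1 (part_id=8, zone=MT) pairs with 1 row(s) of t2.
- t1 (part_id=9, zone=GN) pairs with 2 row(s) of t2.
- t1 (part_id=5, zone=MT) pairs with 2 row(s) of t2.
- t1 (part_id=6, zone=GN) has no partner → padded with NULL.
- 4 t2 row(s) had no t1 match → kept, t1 columns NULL.

NULL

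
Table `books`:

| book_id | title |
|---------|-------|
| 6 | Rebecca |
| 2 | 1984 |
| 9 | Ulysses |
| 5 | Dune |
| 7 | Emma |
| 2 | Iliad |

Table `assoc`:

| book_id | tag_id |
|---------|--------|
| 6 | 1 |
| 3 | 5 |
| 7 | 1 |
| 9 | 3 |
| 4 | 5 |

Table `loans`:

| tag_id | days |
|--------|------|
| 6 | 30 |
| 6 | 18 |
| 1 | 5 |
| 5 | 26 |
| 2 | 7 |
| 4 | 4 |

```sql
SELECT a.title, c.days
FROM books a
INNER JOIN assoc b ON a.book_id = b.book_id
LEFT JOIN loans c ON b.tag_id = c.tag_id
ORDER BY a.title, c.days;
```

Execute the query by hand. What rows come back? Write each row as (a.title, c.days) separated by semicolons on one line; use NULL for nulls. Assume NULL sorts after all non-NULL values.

Joins associate left-to-right: books INNER JOIN assoc on book_id gives 3 intermediate row(s).
Then LEFT JOIN `loans c` on tag_id: each of those 3 rows is kept; rows whose b.tag_id has no match in c get NULL for c's columns.

(Emma, 5); (Rebecca, 5); (Ulysses, NULL)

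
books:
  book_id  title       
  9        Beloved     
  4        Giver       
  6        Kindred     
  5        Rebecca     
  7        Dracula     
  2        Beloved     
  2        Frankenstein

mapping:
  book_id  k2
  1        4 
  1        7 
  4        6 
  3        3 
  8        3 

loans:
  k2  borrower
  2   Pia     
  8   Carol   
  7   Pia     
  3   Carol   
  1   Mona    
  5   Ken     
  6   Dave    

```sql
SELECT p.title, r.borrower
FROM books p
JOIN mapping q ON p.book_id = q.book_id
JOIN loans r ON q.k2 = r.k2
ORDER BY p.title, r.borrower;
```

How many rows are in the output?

1

Step 1 — p INNER JOIN q on book_id → 1 row(s).
Then INNER JOIN `loans r` on k2: keep only rows whose q.k2 appears in r.
Result: 1 row(s).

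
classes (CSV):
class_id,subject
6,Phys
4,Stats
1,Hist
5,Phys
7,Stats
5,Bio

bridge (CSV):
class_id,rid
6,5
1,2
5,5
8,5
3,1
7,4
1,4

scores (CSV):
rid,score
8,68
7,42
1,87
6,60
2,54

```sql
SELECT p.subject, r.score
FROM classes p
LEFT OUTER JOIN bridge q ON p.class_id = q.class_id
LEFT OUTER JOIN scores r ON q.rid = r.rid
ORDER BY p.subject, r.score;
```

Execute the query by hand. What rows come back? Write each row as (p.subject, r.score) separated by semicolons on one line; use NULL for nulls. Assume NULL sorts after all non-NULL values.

(Bio, NULL); (Hist, 54); (Hist, NULL); (Phys, NULL); (Phys, NULL); (Stats, NULL); (Stats, NULL)

Joins associate left-to-right: classes LEFT JOIN bridge on class_id gives 7 intermediate row(s).
Then LEFT JOIN `scores r` on rid: each of those 7 rows is kept; rows whose q.rid has no match in r get NULL for r's columns.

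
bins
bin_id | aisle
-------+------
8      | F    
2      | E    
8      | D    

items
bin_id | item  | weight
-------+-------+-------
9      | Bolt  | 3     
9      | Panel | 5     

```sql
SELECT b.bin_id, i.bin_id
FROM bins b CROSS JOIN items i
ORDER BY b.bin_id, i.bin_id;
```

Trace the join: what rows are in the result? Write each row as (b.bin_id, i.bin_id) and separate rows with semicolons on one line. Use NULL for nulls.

CROSS JOIN pairs every row of `bins` with every row of `items`: 3 × 2 = 6 rows.
After projecting and ordering:
b.bin_id | i.bin_id
2 | 9
2 | 9
8 | 9
8 | 9
8 | 9
8 | 9

(2, 9); (2, 9); (8, 9); (8, 9); (8, 9); (8, 9)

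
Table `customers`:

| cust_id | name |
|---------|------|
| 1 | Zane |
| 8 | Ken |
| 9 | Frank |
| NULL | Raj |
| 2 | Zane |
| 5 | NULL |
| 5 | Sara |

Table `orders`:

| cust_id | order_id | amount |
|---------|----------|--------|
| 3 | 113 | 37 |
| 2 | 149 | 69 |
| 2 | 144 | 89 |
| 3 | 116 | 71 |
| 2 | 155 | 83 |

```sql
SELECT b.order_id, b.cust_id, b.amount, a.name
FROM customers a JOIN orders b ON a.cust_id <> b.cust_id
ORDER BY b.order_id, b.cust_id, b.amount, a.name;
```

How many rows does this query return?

27

INNER JOIN keeps only pairs where the ON condition holds.
Matching on a.cust_id <> b.cust_id. A NULL in a compared column never satisfies the condition.
Matched pairs: 27.
Total: 27 rows.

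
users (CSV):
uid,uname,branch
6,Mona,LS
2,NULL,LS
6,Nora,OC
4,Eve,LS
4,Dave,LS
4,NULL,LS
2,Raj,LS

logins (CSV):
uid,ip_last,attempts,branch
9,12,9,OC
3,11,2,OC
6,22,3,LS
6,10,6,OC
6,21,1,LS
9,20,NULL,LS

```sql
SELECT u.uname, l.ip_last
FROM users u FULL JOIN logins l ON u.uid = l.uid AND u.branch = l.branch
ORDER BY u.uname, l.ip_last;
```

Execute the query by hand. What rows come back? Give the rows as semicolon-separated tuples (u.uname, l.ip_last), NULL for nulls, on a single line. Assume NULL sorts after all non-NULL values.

(Dave, NULL); (Eve, NULL); (Mona, 21); (Mona, 22); (Nora, 10); (Raj, NULL); (NULL, 11); (NULL, 12); (NULL, 20); (NULL, NULL); (NULL, NULL)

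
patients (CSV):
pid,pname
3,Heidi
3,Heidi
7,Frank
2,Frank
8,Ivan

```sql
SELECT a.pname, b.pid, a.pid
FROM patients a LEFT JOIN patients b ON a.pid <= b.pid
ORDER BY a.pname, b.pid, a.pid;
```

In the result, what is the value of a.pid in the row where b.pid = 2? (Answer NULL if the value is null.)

2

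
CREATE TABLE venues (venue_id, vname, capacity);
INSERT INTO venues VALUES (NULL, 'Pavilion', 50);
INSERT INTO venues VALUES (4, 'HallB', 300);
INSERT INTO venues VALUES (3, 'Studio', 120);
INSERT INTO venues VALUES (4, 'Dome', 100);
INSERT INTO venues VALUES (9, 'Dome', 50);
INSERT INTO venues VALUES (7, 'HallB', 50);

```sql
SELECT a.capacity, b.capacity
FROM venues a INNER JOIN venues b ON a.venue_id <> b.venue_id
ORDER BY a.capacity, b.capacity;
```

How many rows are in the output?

18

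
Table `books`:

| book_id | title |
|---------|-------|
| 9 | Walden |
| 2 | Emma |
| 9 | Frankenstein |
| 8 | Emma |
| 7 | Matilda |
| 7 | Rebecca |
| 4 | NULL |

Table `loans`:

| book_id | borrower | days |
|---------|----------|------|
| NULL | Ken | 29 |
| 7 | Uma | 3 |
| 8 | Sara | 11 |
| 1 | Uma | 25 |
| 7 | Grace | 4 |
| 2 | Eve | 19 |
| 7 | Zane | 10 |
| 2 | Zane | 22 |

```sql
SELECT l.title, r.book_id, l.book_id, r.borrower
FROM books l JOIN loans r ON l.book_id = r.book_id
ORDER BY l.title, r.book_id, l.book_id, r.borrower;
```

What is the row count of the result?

9

INNER JOIN keeps only pairs where the ON condition holds.
Matching on l.book_id = r.book_id. A NULL in a compared column never satisfies the condition.
Matched pairs: 9.
Total: 9 rows.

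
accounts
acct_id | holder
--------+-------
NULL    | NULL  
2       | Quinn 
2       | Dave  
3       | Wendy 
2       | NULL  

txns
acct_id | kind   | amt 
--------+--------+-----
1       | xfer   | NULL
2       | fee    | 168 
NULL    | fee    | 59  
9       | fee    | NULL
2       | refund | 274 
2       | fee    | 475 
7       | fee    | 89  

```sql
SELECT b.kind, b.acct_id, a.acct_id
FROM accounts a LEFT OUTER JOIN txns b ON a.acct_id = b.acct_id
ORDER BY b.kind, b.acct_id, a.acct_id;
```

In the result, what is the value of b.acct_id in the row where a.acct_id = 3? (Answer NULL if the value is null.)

LEFT JOIN keeps every row from `accounts`; unmatched rows get NULL for `txns`'s columns.
Matching on a.acct_id = b.acct_id. A NULL in a compared column never satisfies the condition.
- a row (acct_id=NULL): no match → kept, b columns NULL.
- a row (acct_id=2): matches 3 b row(s) → 3 output row(s).
- a row (acct_id=2): matches 3 b row(s) → 3 output row(s).
- a row (acct_id=3): no match → kept, b columns NULL.
- a row (acct_id=2): matches 3 b row(s) → 3 output row(s).

NULL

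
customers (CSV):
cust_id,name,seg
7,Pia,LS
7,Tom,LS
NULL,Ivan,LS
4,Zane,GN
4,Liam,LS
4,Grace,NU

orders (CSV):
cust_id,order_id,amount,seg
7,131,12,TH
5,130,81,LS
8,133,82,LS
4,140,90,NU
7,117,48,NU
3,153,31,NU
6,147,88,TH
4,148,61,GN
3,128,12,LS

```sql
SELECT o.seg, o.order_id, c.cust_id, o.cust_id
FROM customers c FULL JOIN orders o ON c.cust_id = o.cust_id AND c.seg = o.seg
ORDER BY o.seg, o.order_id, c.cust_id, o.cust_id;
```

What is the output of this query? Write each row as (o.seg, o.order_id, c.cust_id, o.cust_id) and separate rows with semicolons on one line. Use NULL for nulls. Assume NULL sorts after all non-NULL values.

(GN, 148, 4, 4); (LS, 128, NULL, 3); (LS, 130, NULL, 5); (LS, 133, NULL, 8); (NU, 117, NULL, 7); (NU, 140, 4, 4); (NU, 153, NULL, 3); (TH, 131, NULL, 7); (TH, 147, NULL, 6); (NULL, NULL, 4, NULL); (NULL, NULL, 7, NULL); (NULL, NULL, 7, NULL); (NULL, NULL, NULL, NULL)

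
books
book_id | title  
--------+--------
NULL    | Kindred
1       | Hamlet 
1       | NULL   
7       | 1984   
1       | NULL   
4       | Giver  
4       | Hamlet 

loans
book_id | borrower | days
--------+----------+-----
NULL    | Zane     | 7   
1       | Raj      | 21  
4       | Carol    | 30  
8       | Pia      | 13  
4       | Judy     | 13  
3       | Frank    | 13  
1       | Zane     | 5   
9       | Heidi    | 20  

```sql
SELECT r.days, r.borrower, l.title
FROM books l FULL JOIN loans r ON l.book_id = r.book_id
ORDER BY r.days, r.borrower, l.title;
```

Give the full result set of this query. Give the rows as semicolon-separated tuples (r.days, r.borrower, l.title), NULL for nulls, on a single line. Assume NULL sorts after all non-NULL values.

(5, Zane, Hamlet); (5, Zane, NULL); (5, Zane, NULL); (7, Zane, NULL); (13, Frank, NULL); (13, Judy, Giver); (13, Judy, Hamlet); (13, Pia, NULL); (20, Heidi, NULL); (21, Raj, Hamlet); (21, Raj, NULL); (21, Raj, NULL); (30, Carol, Giver); (30, Carol, Hamlet); (NULL, NULL, 1984); (NULL, NULL, Kindred)

FULL OUTER JOIN keeps every row from both sides; unmatched rows get NULL for the other side's columns.
Matching on l.book_id = r.book_id. A NULL in a compared column never satisfies the condition.
- l[0] book_id=NULL → no match; kept with NULLs on the r side.
- l[1] book_id=1 → 2 match(es) in r → 2 row(s).
- l[2] book_id=1 → 2 match(es) in r → 2 row(s).
- l[3] book_id=7 → no match; kept with NULLs on the r side.
- l[4] book_id=1 → 2 match(es) in r → 2 row(s).
- l[5] book_id=4 → 2 match(es) in r → 2 row(s).
- l[6] book_id=4 → 2 match(es) in r → 2 row(s).
- 4 r row(s) had no l match → kept, l columns NULL.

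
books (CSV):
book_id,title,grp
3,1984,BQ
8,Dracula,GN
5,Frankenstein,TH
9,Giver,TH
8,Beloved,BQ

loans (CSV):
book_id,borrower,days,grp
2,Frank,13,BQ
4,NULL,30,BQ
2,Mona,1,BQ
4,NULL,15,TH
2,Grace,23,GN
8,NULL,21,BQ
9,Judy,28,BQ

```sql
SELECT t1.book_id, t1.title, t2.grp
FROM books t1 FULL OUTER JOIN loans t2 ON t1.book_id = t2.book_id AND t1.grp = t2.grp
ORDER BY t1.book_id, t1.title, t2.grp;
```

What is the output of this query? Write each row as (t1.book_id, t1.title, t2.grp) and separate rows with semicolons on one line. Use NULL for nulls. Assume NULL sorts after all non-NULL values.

(3, 1984, NULL); (5, Frankenstein, NULL); (8, Beloved, BQ); (8, Dracula, NULL); (9, Giver, NULL); (NULL, NULL, BQ); (NULL, NULL, BQ); (NULL, NULL, BQ); (NULL, NULL, BQ); (NULL, NULL, GN); (NULL, NULL, TH)

FULL OUTER JOIN keeps every row from both sides; unmatched rows get NULL for the other side's columns.
Matching on t1.book_id = t2.book_id AND t1.grp = t2.grp.
- book_id=3, grp=BQ: no t2 row matches, row kept with t2 columns NULL.
- book_id=8, grp=GN: no t2 row matches, row kept with t2 columns NULL.
- book_id=5, grp=TH: no t2 row matches, row kept with t2 columns NULL.
- book_id=9, grp=TH: no t2 row matches, row kept with t2 columns NULL.
- book_id=8, grp=BQ: 1 matching t2 row(s), so 1 row(s) emitted.
- 6 t2 row(s) had no t1 match → kept, t1 columns NULL.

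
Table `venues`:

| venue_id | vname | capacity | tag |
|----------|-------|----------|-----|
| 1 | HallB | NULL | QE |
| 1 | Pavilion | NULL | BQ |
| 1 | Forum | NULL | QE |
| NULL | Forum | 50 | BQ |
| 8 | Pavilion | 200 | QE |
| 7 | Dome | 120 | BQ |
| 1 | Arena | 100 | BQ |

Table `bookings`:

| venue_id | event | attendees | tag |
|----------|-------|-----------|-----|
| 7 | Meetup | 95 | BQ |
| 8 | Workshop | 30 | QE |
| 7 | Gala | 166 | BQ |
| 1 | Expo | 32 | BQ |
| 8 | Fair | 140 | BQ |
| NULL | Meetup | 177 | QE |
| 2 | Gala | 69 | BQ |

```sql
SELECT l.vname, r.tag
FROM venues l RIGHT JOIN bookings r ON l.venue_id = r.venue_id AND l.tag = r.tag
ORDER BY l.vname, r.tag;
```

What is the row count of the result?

8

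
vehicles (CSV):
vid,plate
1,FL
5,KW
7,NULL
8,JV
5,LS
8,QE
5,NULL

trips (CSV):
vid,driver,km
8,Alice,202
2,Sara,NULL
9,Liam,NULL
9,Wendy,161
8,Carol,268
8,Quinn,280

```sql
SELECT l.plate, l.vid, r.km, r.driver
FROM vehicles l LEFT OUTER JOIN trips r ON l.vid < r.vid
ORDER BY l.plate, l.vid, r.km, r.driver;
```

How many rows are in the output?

30

LEFT JOIN keeps every row from `vehicles`; unmatched rows get NULL for `trips`'s columns.
Matching on l.vid < r.vid.
- l (vid=1) pairs with 6 row(s) of r.
- l (vid=5) pairs with 5 row(s) of r.
- l (vid=7) pairs with 5 row(s) of r.
- l (vid=8) pairs with 2 row(s) of r.
- l (vid=5) pairs with 5 row(s) of r.
- l (vid=8) pairs with 2 row(s) of r.
- l (vid=5) pairs with 5 row(s) of r.
Total: 30 rows.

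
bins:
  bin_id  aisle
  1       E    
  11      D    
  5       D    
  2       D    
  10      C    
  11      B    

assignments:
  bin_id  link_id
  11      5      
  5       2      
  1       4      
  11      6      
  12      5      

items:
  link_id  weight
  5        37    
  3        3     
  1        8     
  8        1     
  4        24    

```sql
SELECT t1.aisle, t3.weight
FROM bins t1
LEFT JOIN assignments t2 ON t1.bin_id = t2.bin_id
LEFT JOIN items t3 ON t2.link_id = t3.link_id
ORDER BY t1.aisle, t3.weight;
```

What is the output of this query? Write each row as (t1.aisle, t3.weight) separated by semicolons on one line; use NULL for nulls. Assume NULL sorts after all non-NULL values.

(B, 37); (B, NULL); (C, NULL); (D, 37); (D, NULL); (D, NULL); (D, NULL); (E, 24)

Evaluate left to right. First `bins t1 LEFT JOIN assignments t2` on bin_id: 8 row(s).
Then LEFT JOIN `items t3` on link_id: each of those 8 rows is kept; rows whose t2.link_id has no match in t3 get NULL for t3's columns.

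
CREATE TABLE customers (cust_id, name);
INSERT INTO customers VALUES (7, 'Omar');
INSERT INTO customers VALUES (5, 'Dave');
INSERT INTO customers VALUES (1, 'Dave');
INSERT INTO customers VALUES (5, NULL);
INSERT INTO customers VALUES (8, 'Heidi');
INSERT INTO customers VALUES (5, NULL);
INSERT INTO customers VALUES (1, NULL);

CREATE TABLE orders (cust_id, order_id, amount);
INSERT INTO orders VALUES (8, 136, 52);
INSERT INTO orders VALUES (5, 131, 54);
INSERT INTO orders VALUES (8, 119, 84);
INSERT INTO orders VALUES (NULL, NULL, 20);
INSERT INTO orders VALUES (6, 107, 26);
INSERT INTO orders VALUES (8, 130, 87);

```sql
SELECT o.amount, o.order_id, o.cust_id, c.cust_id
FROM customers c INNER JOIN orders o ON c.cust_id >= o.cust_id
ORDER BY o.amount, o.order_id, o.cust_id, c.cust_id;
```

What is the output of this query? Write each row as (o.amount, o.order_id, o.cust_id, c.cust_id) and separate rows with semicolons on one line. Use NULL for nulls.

INNER JOIN keeps only pairs where the ON condition holds.
Matching on c.cust_id >= o.cust_id. A NULL in a compared column never satisfies the condition.
- c (cust_id=7) pairs with 2 row(s) of o.
- c (cust_id=5) pairs with 1 row(s) of o.
- c (cust_id=1) has no partner → excluded.
- c (cust_id=5) pairs with 1 row(s) of o.
- c (cust_id=8) pairs with 5 row(s) of o.
- c (cust_id=5) pairs with 1 row(s) of o.
- c (cust_id=1) has no partner → excluded.
After projecting and ordering:
o.amount | o.order_id | o.cust_id | c.cust_id
26 | 107 | 6 | 7
26 | 107 | 6 | 8
52 | 136 | 8 | 8
54 | 131 | 5 | 5
54 | 131 | 5 | 5
54 | 131 | 5 | 5
54 | 131 | 5 | 7
54 | 131 | 5 | 8
84 | 119 | 8 | 8
87 | 130 | 8 | 8

(26, 107, 6, 7); (26, 107, 6, 8); (52, 136, 8, 8); (54, 131, 5, 5); (54, 131, 5, 5); (54, 131, 5, 5); (54, 131, 5, 7); (54, 131, 5, 8); (84, 119, 8, 8); (87, 130, 8, 8)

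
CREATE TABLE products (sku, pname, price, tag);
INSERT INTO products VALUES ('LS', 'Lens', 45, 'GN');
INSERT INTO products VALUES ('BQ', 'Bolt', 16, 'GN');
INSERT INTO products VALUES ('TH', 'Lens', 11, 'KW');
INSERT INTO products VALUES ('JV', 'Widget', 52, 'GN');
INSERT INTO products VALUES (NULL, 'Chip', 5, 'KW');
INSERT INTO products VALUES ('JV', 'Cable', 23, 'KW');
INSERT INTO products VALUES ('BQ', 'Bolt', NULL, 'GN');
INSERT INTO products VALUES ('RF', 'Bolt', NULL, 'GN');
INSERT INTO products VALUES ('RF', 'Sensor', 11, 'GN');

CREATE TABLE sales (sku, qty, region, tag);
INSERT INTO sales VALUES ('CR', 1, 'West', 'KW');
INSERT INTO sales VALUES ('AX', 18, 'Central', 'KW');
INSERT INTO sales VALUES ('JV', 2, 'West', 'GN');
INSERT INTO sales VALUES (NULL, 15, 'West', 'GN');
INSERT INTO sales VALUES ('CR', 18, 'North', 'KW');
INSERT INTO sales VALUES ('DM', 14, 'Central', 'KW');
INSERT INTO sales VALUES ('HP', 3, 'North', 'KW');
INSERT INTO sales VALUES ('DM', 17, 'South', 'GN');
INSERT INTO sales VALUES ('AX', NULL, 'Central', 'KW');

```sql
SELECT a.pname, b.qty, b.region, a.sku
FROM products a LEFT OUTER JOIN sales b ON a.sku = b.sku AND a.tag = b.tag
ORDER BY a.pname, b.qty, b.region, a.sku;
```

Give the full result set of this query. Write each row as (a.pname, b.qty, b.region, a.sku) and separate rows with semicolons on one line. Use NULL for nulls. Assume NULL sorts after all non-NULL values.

(Bolt, NULL, NULL, BQ); (Bolt, NULL, NULL, BQ); (Bolt, NULL, NULL, RF); (Cable, NULL, NULL, JV); (Chip, NULL, NULL, NULL); (Lens, NULL, NULL, LS); (Lens, NULL, NULL, TH); (Sensor, NULL, NULL, RF); (Widget, 2, West, JV)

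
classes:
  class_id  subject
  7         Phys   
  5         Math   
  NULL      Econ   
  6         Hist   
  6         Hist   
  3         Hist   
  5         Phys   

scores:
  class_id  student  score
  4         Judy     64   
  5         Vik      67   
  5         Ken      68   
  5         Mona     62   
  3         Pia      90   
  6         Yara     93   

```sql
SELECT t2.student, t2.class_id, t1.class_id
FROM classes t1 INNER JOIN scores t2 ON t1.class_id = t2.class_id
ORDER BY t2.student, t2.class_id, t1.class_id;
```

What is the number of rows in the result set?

INNER JOIN keeps only pairs where the ON condition holds.
Matching on t1.class_id = t2.class_id. A NULL in a compared column never satisfies the condition.
- class_id=7: no matching t2 row, dropped.
- class_id=5: 3 matching t2 row(s), so 3 row(s) emitted.
- class_id=NULL: no matching t2 row, dropped.
- class_id=6: 1 matching t2 row(s), so 1 row(s) emitted.
- class_id=6: 1 matching t2 row(s), so 1 row(s) emitted.
- class_id=3: 1 matching t2 row(s), so 1 row(s) emitted.
- class_id=5: 3 matching t2 row(s), so 3 row(s) emitted.
Total: 9 rows.

9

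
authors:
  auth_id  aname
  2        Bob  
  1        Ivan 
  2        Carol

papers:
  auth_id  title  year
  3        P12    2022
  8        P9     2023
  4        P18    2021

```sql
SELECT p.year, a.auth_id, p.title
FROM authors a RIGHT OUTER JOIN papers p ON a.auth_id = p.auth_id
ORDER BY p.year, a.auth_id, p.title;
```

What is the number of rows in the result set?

RIGHT JOIN keeps every row from `papers`; unmatched rows get NULL for `authors`'s columns.
Matching on a.auth_id = p.auth_id.
Matched pairs: 0; unmatched p rows kept: 3.
Total: 0 matched + 3 padded = 3 rows.

3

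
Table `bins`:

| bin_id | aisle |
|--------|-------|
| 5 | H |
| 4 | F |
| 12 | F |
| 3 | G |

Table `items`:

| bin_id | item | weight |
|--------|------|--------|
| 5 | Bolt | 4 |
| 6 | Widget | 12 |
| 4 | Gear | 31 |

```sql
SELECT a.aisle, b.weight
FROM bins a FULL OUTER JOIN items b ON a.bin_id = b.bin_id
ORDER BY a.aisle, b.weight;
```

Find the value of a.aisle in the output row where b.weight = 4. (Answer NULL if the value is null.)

H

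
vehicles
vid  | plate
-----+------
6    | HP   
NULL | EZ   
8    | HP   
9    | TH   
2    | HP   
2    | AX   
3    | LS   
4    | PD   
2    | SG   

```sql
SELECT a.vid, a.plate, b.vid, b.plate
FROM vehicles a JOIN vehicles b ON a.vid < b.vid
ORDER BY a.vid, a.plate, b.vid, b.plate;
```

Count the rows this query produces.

25

INNER JOIN keeps only pairs where the ON condition holds.
Matching on a.vid < b.vid. A NULL in a compared column never satisfies the condition.
- a (vid=6) pairs with 2 row(s) of b.
- a (vid=NULL) has no partner → excluded.
- a (vid=8) pairs with 1 row(s) of b.
- a (vid=9) has no partner → excluded.
- a (vid=2) pairs with 5 row(s) of b.
- a (vid=2) pairs with 5 row(s) of b.
- a (vid=3) pairs with 4 row(s) of b.
- a (vid=4) pairs with 3 row(s) of b.
- a (vid=2) pairs with 5 row(s) of b.
Total: 25 rows.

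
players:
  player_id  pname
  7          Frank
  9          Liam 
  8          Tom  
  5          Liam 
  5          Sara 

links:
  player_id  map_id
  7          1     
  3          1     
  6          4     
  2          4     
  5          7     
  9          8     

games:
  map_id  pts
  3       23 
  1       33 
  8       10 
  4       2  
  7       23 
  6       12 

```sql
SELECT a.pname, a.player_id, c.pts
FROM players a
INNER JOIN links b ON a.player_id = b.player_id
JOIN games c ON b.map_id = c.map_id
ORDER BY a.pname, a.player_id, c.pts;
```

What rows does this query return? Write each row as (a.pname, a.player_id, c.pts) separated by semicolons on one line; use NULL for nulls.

(Frank, 7, 33); (Liam, 5, 23); (Liam, 9, 10); (Sara, 5, 23)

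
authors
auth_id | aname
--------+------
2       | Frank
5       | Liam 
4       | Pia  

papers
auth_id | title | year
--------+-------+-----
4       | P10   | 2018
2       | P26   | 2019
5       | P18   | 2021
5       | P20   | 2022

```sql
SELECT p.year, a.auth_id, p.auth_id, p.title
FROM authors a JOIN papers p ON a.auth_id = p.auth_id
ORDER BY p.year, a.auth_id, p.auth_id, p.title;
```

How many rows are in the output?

4

INNER JOIN keeps only pairs where the ON condition holds.
Matching on a.auth_id = p.auth_id.
- a row (auth_id=2): matches 1 p row(s) → 1 output row(s).
- a row (auth_id=5): matches 2 p row(s) → 2 output row(s).
- a row (auth_id=4): matches 1 p row(s) → 1 output row(s).
Total: 4 rows.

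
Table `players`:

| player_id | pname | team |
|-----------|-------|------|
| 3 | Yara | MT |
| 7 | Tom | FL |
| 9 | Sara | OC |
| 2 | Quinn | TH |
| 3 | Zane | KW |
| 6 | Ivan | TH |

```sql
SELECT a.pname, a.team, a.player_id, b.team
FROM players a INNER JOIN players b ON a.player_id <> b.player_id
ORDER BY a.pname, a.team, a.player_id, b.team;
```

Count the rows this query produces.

INNER JOIN keeps only pairs where the ON condition holds.
Matching on a.player_id <> b.player_id.
Matched pairs: 28.
Total: 28 rows.

28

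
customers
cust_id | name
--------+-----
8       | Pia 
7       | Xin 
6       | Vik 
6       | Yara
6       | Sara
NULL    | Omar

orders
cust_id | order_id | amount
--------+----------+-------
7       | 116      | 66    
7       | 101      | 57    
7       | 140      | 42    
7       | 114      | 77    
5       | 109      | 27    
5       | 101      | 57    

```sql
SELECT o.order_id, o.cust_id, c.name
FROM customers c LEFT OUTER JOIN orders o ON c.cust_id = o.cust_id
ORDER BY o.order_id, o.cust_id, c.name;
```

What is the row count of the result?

9

LEFT JOIN keeps every row from `customers`; unmatched rows get NULL for `orders`'s columns.
Matching on c.cust_id = o.cust_id. A NULL in a compared column never satisfies the condition.
- cust_id=8: no o row matches, row kept with o columns NULL.
- cust_id=7: 4 matching o row(s), so 4 row(s) emitted.
- cust_id=6: no o row matches, row kept with o columns NULL.
- cust_id=6: no o row matches, row kept with o columns NULL.
- cust_id=6: no o row matches, row kept with o columns NULL.
- cust_id=NULL: no o row matches, row kept with o columns NULL.
Total: 4 matched + 5 padded = 9 rows.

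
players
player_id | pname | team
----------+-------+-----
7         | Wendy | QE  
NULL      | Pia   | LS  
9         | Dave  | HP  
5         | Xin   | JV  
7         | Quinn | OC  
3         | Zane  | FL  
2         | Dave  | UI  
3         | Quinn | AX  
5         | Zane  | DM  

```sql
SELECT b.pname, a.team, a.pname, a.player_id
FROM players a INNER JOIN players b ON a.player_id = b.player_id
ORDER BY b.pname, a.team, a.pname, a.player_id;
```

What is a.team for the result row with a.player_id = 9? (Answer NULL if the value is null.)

INNER JOIN keeps only pairs where the ON condition holds.
Matching on a.player_id = b.player_id. A NULL in a compared column never satisfies the condition.
Matched pairs: 14.

HP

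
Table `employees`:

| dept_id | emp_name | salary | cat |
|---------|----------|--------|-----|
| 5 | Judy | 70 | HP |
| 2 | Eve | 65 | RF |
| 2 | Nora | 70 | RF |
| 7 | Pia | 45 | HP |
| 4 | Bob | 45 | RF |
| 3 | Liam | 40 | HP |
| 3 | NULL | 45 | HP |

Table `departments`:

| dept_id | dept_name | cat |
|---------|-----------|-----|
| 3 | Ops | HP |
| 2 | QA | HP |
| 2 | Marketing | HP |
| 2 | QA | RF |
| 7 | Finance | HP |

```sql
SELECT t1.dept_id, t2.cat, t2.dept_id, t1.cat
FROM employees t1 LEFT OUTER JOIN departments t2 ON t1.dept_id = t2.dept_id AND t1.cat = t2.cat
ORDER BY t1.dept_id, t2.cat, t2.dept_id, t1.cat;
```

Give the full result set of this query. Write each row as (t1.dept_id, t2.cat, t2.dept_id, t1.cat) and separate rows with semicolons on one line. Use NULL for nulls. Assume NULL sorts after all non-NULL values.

(2, RF, 2, RF); (2, RF, 2, RF); (3, HP, 3, HP); (3, HP, 3, HP); (4, NULL, NULL, RF); (5, NULL, NULL, HP); (7, HP, 7, HP)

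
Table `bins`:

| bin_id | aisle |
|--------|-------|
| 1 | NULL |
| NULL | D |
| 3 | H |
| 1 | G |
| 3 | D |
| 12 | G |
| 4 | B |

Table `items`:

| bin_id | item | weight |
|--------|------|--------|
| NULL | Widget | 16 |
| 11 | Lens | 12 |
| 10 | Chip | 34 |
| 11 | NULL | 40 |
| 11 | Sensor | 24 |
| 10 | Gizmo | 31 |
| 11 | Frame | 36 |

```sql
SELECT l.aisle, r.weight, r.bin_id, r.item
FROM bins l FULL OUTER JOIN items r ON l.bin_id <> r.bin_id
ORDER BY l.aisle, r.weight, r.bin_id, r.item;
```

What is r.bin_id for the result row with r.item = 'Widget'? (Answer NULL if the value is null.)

NULL

FULL OUTER JOIN keeps every row from both sides; unmatched rows get NULL for the other side's columns.
Matching on l.bin_id <> r.bin_id. A NULL in a compared column never satisfies the condition.
Matched pairs: 36; unmatched l rows kept: 1; unmatched r rows kept: 1.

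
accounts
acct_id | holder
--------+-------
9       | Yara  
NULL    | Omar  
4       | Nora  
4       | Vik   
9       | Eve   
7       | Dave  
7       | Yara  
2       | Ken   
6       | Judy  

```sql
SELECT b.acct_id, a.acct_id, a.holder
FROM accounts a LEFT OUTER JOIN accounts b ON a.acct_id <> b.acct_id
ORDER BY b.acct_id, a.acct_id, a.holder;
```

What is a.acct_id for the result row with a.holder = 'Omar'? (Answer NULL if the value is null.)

LEFT JOIN keeps every row from `accounts a`; unmatched rows get NULL for `accounts b`'s columns.
Matching on a.acct_id <> b.acct_id. A NULL in a compared column never satisfies the condition.
- a (acct_id=9) pairs with 6 row(s) of b.
- a (acct_id=NULL) has no partner → padded with NULL.
- a (acct_id=4) pairs with 6 row(s) of b.
- a (acct_id=4) pairs with 6 row(s) of b.
- a (acct_id=9) pairs with 6 row(s) of b.
- a (acct_id=7) pairs with 6 row(s) of b.
- a (acct_id=7) pairs with 6 row(s) of b.
- a (acct_id=2) pairs with 7 row(s) of b.
- a (acct_id=6) pairs with 7 row(s) of b.

NULL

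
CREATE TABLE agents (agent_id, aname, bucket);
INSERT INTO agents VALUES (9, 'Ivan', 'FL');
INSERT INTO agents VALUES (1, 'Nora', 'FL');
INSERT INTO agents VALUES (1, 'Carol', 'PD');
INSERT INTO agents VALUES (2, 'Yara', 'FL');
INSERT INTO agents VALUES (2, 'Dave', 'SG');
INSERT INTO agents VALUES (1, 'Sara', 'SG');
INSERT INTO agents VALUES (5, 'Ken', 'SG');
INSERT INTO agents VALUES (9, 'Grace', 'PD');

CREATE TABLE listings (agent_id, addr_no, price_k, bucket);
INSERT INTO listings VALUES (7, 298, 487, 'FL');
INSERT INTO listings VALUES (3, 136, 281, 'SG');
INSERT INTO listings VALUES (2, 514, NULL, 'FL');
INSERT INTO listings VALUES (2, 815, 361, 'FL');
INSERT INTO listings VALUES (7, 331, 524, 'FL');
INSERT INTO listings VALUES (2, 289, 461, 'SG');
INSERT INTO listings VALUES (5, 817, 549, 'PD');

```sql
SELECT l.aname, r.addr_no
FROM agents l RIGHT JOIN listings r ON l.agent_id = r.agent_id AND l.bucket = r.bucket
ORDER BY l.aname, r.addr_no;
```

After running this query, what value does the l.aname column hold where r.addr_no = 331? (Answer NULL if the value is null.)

RIGHT JOIN keeps every row from `listings`; unmatched rows get NULL for `agents`'s columns.
Matching on l.agent_id = r.agent_id AND l.bucket = r.bucket.
- l row (agent_id=9, bucket=FL): no match.
- l row (agent_id=1, bucket=FL): no match.
- l row (agent_id=1, bucket=PD): no match.
- l row (agent_id=2, bucket=FL): matches 2 r row(s) → 2 output row(s).
- l row (agent_id=2, bucket=SG): matches 1 r row(s) → 1 output row(s).
- l row (agent_id=1, bucket=SG): no match.
- l row (agent_id=5, bucket=SG): no match.
- l row (agent_id=9, bucket=PD): no match.
- plus 4 unmatched r row(s), each kept with NULL l columns.

NULL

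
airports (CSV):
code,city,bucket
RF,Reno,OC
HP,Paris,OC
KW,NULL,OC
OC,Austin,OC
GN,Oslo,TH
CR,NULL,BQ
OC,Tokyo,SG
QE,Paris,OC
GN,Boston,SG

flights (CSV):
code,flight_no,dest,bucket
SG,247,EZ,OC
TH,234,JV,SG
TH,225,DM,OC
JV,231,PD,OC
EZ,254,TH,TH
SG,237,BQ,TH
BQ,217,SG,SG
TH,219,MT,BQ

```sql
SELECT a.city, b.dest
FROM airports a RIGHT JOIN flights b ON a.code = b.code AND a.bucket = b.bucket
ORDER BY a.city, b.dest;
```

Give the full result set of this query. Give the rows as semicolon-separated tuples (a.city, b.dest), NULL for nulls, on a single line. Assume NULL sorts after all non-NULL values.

RIGHT JOIN keeps every row from `flights`; unmatched rows get NULL for `airports`'s columns.
Matching on a.code = b.code AND a.bucket = b.bucket.
- a (code=RF, bucket=OC) has no partner in b.
- a (code=HP, bucket=OC) has no partner in b.
- a (code=KW, bucket=OC) has no partner in b.
- a (code=OC, bucket=OC) has no partner in b.
- a (code=GN, bucket=TH) has no partner in b.
- a (code=CR, bucket=BQ) has no partner in b.
- a (code=OC, bucket=SG) has no partner in b.
- a (code=QE, bucket=OC) has no partner in b.
- a (code=GN, bucket=SG) has no partner in b.
- 8 b row(s) had no a match → kept, a columns NULL.
After projecting and ordering:
a.city | b.dest
NULL | BQ
NULL | DM
NULL | EZ
NULL | JV
NULL | MT
NULL | PD
NULL | SG
NULL | TH

(NULL, BQ); (NULL, DM); (NULL, EZ); (NULL, JV); (NULL, MT); (NULL, PD); (NULL, SG); (NULL, TH)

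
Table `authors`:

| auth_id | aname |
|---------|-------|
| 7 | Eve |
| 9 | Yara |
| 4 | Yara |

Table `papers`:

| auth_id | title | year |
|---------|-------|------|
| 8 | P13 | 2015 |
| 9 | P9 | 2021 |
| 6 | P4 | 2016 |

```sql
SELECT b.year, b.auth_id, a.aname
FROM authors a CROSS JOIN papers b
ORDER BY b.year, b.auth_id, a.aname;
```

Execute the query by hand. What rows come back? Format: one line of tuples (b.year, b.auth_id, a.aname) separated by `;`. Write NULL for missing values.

CROSS JOIN pairs every row of `authors` with every row of `papers`: 3 × 3 = 9 rows.
After projecting and ordering:
b.year | b.auth_id | a.aname
2015 | 8 | Eve
2015 | 8 | Yara
2015 | 8 | Yara
2016 | 6 | Eve
2016 | 6 | Yara
2016 | 6 | Yara
2021 | 9 | Eve
2021 | 9 | Yara
2021 | 9 | Yara

(2015, 8, Eve); (2015, 8, Yara); (2015, 8, Yara); (2016, 6, Eve); (2016, 6, Yara); (2016, 6, Yara); (2021, 9, Eve); (2021, 9, Yara); (2021, 9, Yara)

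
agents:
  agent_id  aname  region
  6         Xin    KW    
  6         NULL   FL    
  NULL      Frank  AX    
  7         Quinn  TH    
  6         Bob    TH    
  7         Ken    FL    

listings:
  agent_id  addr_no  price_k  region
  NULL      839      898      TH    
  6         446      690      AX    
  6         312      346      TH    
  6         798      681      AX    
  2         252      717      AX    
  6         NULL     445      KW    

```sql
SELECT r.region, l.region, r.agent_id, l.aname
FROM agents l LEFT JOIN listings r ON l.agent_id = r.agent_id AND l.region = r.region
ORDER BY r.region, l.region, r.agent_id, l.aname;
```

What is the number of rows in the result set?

6

LEFT JOIN keeps every row from `agents`; unmatched rows get NULL for `listings`'s columns.
Matching on l.agent_id = r.agent_id AND l.region = r.region. A NULL in a compared column never satisfies the condition.
- l[0] agent_id=6, region=KW → 1 match(es) in r → 1 row(s).
- l[1] agent_id=6, region=FL → no match; kept with NULLs on the r side.
- l[2] agent_id=NULL, region=AX → no match; kept with NULLs on the r side.
- l[3] agent_id=7, region=TH → no match; kept with NULLs on the r side.
- l[4] agent_id=6, region=TH → 1 match(es) in r → 1 row(s).
- l[5] agent_id=7, region=FL → no match; kept with NULLs on the r side.
Total: 2 matched + 4 padded = 6 rows.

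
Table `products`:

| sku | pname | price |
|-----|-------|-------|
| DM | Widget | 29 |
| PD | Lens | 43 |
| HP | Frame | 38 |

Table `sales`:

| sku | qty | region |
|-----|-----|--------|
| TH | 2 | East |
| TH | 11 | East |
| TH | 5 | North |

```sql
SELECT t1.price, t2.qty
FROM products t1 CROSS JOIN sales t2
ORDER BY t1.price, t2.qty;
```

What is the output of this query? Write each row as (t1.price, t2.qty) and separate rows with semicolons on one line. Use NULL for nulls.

CROSS JOIN pairs every row of `products` with every row of `sales`: 3 × 3 = 9 rows.

(29, 2); (29, 5); (29, 11); (38, 2); (38, 5); (38, 11); (43, 2); (43, 5); (43, 11)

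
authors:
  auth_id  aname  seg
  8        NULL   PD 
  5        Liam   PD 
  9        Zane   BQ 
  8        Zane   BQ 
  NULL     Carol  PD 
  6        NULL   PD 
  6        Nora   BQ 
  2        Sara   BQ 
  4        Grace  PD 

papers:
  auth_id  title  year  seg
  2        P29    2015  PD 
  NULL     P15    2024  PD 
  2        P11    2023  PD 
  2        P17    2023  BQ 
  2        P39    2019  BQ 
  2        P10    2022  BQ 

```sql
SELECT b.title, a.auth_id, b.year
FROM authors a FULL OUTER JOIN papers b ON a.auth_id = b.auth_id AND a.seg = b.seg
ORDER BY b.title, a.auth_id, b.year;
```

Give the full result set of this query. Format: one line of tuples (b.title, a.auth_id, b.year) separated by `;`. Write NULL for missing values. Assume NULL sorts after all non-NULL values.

(P10, 2, 2022); (P11, NULL, 2023); (P15, NULL, 2024); (P17, 2, 2023); (P29, NULL, 2015); (P39, 2, 2019); (NULL, 4, NULL); (NULL, 5, NULL); (NULL, 6, NULL); (NULL, 6, NULL); (NULL, 8, NULL); (NULL, 8, NULL); (NULL, 9, NULL); (NULL, NULL, NULL)

FULL OUTER JOIN keeps every row from both sides; unmatched rows get NULL for the other side's columns.
Matching on a.auth_id = b.auth_id AND a.seg = b.seg. A NULL in a compared column never satisfies the condition.
Matched pairs: 3; unmatched a rows kept: 8; unmatched b rows kept: 3.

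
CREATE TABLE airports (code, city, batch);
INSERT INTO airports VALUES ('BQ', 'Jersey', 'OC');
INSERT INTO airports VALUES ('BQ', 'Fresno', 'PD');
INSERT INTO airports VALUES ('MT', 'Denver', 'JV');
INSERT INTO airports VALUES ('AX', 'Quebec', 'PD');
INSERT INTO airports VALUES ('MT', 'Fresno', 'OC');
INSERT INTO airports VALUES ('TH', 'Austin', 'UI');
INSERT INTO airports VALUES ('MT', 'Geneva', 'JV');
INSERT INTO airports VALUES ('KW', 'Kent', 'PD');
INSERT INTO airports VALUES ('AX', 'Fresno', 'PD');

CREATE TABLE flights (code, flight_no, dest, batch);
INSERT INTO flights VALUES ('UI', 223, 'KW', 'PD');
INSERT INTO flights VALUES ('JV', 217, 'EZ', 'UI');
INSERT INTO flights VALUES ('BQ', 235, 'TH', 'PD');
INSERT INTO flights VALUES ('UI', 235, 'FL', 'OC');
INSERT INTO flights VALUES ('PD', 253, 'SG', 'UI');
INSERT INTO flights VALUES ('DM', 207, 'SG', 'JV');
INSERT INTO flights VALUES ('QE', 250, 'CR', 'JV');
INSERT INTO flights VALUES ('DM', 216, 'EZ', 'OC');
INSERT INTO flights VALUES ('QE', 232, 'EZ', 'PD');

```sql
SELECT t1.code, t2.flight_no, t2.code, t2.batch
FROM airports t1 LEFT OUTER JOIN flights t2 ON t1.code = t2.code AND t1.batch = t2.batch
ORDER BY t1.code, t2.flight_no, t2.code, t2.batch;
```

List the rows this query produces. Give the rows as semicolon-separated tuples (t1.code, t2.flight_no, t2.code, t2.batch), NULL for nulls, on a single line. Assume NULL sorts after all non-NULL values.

(AX, NULL, NULL, NULL); (AX, NULL, NULL, NULL); (BQ, 235, BQ, PD); (BQ, NULL, NULL, NULL); (KW, NULL, NULL, NULL); (MT, NULL, NULL, NULL); (MT, NULL, NULL, NULL); (MT, NULL, NULL, NULL); (TH, NULL, NULL, NULL)

LEFT JOIN keeps every row from `airports`; unmatched rows get NULL for `flights`'s columns.
Matching on t1.code = t2.code AND t1.batch = t2.batch.
Matched pairs: 1; unmatched t1 rows kept: 8.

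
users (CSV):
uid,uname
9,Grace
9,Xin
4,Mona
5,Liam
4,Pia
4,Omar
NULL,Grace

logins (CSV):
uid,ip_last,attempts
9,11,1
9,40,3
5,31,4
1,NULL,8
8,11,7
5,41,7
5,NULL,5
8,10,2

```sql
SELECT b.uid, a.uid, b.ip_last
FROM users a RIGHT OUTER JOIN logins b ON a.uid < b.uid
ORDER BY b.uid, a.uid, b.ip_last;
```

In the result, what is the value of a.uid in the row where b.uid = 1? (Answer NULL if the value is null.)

RIGHT JOIN keeps every row from `logins`; unmatched rows get NULL for `users`'s columns.
Matching on a.uid < b.uid. A NULL in a compared column never satisfies the condition.
- a[0] uid=9 → no match.
- a[1] uid=9 → no match.
- a[2] uid=4 → 7 match(es) in b → 7 row(s).
- a[3] uid=5 → 4 match(es) in b → 4 row(s).
- a[4] uid=4 → 7 match(es) in b → 7 row(s).
- a[5] uid=4 → 7 match(es) in b → 7 row(s).
- a[6] uid=NULL → no match.
- 1 b row(s) had no a match → kept, a columns NULL.

NULL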